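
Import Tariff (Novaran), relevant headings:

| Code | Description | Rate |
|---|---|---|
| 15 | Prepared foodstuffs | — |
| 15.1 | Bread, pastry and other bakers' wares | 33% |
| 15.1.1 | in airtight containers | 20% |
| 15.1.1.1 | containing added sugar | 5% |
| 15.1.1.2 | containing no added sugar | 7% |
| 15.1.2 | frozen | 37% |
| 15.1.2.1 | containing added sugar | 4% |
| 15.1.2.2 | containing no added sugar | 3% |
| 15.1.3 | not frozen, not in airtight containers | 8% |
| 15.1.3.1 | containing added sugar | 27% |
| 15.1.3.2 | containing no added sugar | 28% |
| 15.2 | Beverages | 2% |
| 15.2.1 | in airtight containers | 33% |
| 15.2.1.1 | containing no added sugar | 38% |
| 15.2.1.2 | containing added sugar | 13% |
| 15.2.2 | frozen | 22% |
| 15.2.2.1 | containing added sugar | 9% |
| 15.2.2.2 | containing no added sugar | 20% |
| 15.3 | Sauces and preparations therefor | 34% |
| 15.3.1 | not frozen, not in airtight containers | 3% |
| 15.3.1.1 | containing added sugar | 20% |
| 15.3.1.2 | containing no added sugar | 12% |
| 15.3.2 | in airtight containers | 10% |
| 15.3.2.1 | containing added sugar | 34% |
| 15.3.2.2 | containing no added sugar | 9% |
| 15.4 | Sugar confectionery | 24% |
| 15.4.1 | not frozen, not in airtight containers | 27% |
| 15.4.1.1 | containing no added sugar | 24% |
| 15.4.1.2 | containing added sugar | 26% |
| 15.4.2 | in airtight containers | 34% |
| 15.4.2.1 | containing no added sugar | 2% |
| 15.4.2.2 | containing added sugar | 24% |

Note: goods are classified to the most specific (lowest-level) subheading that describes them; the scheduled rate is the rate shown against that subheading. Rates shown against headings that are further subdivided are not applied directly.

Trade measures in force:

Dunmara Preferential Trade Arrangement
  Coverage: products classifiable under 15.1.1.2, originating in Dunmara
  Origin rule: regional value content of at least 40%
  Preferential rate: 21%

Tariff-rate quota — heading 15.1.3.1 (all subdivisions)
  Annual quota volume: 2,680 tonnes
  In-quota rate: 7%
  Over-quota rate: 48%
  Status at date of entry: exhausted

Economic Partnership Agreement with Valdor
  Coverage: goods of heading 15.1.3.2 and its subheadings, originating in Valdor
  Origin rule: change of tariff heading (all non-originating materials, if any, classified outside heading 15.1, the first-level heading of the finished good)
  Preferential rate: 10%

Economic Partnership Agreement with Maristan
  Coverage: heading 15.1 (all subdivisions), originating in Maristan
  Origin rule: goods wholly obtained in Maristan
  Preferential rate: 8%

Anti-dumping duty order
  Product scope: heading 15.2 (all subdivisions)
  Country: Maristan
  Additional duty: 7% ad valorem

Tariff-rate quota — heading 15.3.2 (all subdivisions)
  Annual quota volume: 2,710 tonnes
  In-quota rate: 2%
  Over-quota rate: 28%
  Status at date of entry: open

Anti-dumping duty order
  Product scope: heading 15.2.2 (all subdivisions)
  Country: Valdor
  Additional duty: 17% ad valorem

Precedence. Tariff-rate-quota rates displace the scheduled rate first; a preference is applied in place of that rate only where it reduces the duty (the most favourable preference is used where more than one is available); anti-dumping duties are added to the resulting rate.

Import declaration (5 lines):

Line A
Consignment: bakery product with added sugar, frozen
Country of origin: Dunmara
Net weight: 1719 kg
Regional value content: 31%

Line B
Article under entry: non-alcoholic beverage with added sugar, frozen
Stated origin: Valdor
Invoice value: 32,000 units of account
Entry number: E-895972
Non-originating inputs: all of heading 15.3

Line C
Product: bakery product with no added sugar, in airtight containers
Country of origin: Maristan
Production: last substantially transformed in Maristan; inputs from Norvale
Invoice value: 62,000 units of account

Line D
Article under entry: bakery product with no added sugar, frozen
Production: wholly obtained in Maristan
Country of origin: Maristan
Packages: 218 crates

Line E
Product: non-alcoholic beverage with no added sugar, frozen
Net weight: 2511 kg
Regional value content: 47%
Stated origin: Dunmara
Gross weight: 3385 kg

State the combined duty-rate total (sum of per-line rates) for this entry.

60%

Line A: bakery product → 15.1; frozen → 15.1.2; with added sugar → 15.1.2.1. Scheduled 4%. Dunmara agreement on 15.1.1.2: 15.1.2.1 not covered. → 4%.
Line B: non-alcoholic beverage → 15.2; frozen → 15.2.2; with added sugar → 15.2.2.1. Scheduled 9%. Valdor agreement on 15.1.3.2: 15.2.2.1 not covered; anti-dumping (Valdor, 15.2.2): +17%; total 9% + 17% = 26%. → 26%.
Line C: bakery product → 15.1; in airtight containers → 15.1.1; with no added sugar → 15.1.1.2. Scheduled 7%. Maristan agreement on 15.1: not wholly obtained. → 7%.
Line D: bakery product → 15.1; frozen → 15.1.2; with no added sugar → 15.1.2.2. Scheduled 3%. Maristan agreement on 15.1: wholly obtained → 8% available; preference 8% not lower than 3% → no reduction. → 3%.
Line E: non-alcoholic beverage → 15.2; frozen → 15.2.2; with no added sugar → 15.2.2.2. Scheduled 20%. Dunmara agreement on 15.1.1.2: 15.2.2.2 not covered. → 20%.
Sum: 4% + 26% + 7% + 3% + 20% = 60%.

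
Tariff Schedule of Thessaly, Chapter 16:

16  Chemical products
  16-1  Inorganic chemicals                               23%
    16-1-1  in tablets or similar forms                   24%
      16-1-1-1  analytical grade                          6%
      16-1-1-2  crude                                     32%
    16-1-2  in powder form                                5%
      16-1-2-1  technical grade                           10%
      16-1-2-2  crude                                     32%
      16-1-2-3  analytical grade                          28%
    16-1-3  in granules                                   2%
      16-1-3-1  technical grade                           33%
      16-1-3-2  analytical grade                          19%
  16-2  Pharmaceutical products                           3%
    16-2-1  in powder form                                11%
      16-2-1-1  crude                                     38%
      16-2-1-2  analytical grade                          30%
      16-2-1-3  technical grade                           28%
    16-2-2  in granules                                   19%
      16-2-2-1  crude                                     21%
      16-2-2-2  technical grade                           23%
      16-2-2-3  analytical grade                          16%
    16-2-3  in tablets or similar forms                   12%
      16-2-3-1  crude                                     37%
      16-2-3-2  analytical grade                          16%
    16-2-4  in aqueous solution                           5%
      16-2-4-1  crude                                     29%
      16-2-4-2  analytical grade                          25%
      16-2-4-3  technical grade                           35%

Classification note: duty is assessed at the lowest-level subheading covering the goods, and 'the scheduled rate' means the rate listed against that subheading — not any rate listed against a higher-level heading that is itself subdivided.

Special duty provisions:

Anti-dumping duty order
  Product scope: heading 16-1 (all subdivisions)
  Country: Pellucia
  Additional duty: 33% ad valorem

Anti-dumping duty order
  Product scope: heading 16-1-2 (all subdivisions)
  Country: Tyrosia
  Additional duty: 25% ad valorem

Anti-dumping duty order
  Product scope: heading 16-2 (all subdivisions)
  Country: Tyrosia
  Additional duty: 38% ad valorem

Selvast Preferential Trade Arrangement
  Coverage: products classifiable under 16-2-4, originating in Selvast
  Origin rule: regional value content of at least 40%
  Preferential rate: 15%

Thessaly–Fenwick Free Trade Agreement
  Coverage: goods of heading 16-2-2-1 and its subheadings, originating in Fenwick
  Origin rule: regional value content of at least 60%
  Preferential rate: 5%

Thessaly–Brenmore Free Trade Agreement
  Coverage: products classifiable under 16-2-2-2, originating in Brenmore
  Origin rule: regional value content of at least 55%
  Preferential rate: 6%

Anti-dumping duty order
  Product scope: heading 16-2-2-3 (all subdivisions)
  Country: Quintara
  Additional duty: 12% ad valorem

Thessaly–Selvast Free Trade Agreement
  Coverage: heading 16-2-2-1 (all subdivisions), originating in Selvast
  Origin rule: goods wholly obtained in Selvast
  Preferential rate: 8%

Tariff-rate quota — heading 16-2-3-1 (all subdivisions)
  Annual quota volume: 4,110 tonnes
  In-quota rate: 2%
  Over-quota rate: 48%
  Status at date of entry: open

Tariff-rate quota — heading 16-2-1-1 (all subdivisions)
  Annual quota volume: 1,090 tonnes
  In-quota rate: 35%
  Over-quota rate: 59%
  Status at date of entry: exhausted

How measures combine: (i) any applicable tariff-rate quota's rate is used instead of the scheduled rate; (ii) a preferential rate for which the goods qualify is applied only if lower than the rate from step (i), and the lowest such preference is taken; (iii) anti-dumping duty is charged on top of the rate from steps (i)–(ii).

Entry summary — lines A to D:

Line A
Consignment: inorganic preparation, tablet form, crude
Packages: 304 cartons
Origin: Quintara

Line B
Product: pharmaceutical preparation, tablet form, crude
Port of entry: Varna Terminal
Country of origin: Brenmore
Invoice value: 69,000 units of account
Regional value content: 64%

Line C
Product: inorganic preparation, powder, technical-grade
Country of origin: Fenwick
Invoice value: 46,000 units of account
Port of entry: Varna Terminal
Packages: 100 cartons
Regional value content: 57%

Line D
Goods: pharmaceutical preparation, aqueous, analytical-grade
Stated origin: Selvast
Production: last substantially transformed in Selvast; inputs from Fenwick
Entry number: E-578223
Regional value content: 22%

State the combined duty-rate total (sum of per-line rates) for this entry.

69%

Line A: inorganic → 16-1; tablet form → 16-1-1; crude → 16-1-1-2. Scheduled 32%. No special measure applies. → 32%.
Line B: pharmaceutical → 16-2; tablet form → 16-2-3; crude → 16-2-3-1. Scheduled 37%. quota on 16-2-3-1 open → in-quota 2%; Brenmore agreement on 16-2-2-2: 16-2-3-1 not covered. → 2%.
Line C: inorganic → 16-1; powder → 16-1-2; technical-grade → 16-1-2-1. Scheduled 10%. Fenwick agreement on 16-2-2-1: 16-1-2-1 not covered. → 10%.
Line D: pharmaceutical → 16-2; aqueous → 16-2-4; analytical-grade → 16-2-4-2. Scheduled 25%. Selvast agreement on 16-2-4: RVC < 40%; Selvast agreement on 16-2-2-1: 16-2-4-2 not covered. → 25%.
Sum: 32% + 2% + 10% + 25% = 69%.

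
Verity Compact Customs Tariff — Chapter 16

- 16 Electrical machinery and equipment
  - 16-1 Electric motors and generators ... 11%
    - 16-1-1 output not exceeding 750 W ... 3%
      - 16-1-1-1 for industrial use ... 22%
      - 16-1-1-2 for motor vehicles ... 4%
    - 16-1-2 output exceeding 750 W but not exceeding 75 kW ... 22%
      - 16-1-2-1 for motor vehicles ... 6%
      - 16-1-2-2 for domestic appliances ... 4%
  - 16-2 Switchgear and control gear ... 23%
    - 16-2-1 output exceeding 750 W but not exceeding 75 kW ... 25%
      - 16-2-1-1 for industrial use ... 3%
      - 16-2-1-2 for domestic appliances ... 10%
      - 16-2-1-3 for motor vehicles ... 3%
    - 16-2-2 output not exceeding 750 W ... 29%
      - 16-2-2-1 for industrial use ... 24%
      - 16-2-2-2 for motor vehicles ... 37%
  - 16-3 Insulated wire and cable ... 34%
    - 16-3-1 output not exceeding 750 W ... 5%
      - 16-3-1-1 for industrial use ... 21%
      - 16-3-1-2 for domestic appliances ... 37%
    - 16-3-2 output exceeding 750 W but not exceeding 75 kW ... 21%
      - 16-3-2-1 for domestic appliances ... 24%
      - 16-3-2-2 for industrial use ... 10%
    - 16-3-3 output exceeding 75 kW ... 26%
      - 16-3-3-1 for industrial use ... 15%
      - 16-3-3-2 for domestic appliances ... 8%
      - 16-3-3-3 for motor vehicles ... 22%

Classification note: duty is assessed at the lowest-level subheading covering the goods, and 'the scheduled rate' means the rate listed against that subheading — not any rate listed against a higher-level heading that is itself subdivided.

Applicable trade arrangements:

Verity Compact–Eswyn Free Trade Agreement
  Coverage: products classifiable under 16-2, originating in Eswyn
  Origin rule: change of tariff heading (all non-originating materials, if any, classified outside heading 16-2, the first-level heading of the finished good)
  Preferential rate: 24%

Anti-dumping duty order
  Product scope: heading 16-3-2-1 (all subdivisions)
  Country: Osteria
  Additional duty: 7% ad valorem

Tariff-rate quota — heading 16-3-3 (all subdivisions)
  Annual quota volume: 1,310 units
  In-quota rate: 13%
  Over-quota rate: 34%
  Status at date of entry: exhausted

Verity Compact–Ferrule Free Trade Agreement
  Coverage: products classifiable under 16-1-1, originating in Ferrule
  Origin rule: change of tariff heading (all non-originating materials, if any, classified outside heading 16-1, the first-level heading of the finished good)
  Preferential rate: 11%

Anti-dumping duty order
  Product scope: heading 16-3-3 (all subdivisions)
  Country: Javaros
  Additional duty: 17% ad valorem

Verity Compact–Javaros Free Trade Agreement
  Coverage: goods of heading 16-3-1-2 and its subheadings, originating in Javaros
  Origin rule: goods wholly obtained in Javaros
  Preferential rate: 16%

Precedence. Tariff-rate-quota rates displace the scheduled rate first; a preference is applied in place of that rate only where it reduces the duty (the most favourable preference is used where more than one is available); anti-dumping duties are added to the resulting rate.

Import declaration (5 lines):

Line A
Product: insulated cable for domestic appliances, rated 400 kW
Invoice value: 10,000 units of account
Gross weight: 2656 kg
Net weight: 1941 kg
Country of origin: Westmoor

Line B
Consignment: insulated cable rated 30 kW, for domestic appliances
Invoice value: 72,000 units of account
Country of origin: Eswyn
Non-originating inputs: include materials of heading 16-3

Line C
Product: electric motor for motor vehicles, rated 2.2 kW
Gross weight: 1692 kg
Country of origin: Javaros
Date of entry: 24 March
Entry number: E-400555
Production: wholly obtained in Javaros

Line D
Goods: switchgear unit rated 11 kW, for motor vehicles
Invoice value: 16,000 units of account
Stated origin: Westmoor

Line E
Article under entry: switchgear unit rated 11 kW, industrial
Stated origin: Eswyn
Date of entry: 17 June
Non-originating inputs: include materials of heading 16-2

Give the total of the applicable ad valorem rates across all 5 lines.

70%

Line A: insulated cable → 16-3; rated 400 kW → 16-3-3; for domestic appliances → 16-3-3-2. Scheduled 8%. quota on 16-3-3 exhausted → over-quota 34%. → 34%.
Line B: insulated cable → 16-3; rated 30 kW → 16-3-2; for domestic appliances → 16-3-2-1. Scheduled 24%. Eswyn agreement on 16-2: 16-3-2-1 not covered. → 24%.
Line C: electric motor → 16-1; rated 2.2 kW → 16-1-2; for motor vehicles → 16-1-2-1. Scheduled 6%. Javaros agreement on 16-3-1-2: 16-1-2-1 not covered. → 6%.
Line D: switchgear unit → 16-2; rated 11 kW → 16-2-1; for motor vehicles → 16-2-1-3. Scheduled 3%. No special measure applies. → 3%.
Line E: switchgear unit → 16-2; rated 11 kW → 16-2-1; industrial → 16-2-1-1. Scheduled 3%. Eswyn agreement on 16-2: CTH not met. → 3%.
Sum: 34% + 24% + 6% + 3% + 3% = 70%.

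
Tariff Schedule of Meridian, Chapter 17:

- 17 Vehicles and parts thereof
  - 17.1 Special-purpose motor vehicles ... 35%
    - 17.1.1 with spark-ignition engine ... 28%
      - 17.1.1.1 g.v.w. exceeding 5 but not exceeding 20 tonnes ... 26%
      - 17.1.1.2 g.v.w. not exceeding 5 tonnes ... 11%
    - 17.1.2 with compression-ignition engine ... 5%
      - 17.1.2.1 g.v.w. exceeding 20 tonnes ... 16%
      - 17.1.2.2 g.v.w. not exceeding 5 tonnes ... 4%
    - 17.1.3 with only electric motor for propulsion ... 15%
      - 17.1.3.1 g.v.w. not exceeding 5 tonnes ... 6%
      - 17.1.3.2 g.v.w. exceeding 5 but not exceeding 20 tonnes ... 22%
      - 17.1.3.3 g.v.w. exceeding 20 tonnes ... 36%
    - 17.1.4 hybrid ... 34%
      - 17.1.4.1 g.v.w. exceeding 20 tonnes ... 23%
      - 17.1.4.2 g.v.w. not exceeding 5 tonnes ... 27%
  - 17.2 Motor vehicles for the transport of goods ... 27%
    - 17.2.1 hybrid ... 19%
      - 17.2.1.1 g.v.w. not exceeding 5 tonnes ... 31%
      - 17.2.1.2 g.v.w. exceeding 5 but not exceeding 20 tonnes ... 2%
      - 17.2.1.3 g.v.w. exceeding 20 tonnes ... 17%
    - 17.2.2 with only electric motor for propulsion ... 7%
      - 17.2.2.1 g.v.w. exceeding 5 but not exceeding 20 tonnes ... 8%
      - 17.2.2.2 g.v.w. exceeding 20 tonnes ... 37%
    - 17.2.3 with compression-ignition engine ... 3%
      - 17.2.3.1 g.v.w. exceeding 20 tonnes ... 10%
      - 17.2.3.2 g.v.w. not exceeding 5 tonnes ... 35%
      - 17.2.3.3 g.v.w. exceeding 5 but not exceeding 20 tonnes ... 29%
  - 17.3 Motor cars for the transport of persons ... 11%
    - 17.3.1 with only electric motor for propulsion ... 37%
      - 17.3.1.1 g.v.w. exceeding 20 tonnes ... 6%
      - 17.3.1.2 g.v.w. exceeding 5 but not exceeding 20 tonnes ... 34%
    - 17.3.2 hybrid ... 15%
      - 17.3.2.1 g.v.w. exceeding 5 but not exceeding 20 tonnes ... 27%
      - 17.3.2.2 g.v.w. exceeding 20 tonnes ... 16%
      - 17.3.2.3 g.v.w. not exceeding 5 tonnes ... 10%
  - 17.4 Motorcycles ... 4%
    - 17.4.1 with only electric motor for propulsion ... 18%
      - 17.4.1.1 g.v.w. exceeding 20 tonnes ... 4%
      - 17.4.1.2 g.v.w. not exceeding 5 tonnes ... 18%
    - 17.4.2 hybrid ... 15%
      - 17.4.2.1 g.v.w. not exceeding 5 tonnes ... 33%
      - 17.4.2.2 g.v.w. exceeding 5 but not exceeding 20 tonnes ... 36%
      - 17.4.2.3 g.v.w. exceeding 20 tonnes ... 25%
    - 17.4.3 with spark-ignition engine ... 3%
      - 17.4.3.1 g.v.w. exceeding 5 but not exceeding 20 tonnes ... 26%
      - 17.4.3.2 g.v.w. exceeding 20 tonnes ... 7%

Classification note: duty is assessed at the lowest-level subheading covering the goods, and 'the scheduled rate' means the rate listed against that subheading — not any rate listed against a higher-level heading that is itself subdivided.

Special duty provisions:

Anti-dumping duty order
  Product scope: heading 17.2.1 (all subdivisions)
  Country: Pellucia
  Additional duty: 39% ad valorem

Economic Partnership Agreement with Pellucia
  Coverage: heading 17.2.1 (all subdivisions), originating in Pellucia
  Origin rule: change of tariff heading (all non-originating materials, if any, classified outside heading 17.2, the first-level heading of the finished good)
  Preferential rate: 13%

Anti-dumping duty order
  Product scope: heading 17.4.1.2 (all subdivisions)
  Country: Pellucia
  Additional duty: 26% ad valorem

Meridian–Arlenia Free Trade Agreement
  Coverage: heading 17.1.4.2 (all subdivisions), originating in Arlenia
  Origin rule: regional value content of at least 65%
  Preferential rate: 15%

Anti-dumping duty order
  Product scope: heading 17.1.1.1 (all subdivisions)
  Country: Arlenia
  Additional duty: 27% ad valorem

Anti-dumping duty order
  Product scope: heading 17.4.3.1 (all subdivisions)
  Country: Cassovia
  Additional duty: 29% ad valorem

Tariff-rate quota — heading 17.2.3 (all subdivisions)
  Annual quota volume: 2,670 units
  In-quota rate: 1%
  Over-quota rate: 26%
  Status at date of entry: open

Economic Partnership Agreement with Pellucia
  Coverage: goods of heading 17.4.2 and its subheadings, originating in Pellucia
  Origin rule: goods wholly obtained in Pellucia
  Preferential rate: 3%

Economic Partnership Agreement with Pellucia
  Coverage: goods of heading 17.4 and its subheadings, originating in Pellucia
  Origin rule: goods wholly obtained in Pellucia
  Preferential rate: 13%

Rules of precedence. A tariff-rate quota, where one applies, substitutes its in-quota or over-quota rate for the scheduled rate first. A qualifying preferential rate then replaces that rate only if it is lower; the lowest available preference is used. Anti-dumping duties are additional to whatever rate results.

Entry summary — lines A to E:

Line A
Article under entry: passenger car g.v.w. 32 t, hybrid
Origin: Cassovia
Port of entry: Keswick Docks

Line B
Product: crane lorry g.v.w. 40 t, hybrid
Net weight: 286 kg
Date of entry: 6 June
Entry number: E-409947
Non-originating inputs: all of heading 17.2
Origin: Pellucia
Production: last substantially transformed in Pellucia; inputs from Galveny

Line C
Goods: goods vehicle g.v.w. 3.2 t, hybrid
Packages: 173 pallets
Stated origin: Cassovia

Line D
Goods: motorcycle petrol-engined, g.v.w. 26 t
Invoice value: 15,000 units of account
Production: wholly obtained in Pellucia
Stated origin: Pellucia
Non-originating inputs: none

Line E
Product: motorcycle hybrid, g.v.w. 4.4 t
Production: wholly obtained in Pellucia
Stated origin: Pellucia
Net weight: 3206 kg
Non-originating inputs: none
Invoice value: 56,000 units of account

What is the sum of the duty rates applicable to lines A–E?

Line A: passenger car → 17.3; hybrid → 17.3.2; g.v.w. 32 t → 17.3.2.2. Scheduled 16%. No special measure applies. → 16%.
Line B: crane lorry → 17.1; hybrid → 17.1.4; g.v.w. 40 t → 17.1.4.1. Scheduled 23%. Pellucia agreement on 17.2.1: 17.1.4.1 not covered; Pellucia agreement on 17.4.2: 17.1.4.1 not covered; Pellucia agreement on 17.4: 17.1.4.1 not covered. → 23%.
Line C: goods vehicle → 17.2; hybrid → 17.2.1; g.v.w. 3.2 t → 17.2.1.1. Scheduled 31%. No special measure applies. → 31%.
Line D: motorcycle → 17.4; petrol-engined → 17.4.3; g.v.w. 26 t → 17.4.3.2. Scheduled 7%. Pellucia agreement on 17.2.1: 17.4.3.2 not covered; Pellucia agreement on 17.4.2: 17.4.3.2 not covered; Pellucia agreement on 17.4: wholly obtained → 13% available; preference 13% not lower than 7% → no reduction. → 7%.
Line E: motorcycle → 17.4; hybrid → 17.4.2; g.v.w. 4.4 t → 17.4.2.1. Scheduled 33%. Pellucia agreement on 17.2.1: 17.4.2.1 not covered; Pellucia agreement on 17.4.2: wholly obtained → 3% available; Pellucia agreement on 17.4: wholly obtained → 13% available; preferential 3%. → 3%.
Sum: 16% + 23% + 31% + 7% + 3% = 80%.

80%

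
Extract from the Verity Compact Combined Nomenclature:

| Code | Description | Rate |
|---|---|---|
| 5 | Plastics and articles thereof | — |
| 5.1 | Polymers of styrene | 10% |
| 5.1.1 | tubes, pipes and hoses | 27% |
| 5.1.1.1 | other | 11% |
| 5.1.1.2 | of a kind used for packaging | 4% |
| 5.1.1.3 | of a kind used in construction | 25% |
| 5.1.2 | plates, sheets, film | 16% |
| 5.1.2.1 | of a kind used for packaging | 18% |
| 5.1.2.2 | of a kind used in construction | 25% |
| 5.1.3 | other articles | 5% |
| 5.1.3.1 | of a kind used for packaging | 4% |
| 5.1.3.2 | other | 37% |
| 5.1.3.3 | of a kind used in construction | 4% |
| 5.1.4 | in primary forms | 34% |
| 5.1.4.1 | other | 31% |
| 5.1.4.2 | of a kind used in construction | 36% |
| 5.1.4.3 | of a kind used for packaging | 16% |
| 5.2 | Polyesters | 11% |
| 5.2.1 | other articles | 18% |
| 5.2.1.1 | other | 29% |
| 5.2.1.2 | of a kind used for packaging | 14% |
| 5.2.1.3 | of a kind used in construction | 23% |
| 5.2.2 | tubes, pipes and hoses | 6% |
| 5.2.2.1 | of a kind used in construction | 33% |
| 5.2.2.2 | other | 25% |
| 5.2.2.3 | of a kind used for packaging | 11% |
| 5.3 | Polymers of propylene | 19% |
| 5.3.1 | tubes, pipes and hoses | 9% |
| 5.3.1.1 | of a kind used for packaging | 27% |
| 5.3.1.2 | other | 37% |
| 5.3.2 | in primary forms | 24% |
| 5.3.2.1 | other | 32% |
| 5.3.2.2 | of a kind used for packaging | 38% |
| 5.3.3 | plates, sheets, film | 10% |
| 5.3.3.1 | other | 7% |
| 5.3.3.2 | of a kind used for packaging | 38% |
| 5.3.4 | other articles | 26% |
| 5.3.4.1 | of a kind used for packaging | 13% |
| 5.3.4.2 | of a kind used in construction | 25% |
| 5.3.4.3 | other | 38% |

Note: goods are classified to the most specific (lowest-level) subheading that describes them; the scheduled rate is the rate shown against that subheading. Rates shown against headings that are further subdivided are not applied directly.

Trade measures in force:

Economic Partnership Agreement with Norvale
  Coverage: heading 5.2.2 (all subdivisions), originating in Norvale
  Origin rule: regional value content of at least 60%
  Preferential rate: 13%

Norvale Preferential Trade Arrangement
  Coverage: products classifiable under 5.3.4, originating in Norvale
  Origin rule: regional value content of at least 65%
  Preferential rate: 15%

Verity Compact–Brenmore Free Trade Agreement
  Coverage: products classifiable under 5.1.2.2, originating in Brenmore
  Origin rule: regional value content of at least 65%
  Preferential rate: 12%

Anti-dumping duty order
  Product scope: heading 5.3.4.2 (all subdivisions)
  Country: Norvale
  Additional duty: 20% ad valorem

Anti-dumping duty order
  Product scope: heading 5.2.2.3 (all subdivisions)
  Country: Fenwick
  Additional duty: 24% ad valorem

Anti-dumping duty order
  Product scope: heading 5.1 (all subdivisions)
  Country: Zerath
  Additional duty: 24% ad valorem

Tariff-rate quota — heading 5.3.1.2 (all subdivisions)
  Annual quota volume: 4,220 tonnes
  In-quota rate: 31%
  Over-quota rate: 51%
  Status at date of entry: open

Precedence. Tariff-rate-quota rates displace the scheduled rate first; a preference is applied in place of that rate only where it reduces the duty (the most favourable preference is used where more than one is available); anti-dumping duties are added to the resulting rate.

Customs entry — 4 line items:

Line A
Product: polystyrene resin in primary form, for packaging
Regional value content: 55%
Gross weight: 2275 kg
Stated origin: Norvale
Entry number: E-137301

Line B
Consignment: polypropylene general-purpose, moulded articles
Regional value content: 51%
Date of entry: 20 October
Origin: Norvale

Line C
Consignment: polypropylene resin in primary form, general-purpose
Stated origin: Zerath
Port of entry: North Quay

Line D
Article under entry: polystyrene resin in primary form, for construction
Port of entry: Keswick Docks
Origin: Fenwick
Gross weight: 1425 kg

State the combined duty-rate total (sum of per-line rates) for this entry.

122%

Line A: polystyrene → 5.1; resin in primary form → 5.1.4; for packaging → 5.1.4.3. Scheduled 16%. Norvale agreement on 5.2.2: 5.1.4.3 not covered; Norvale agreement on 5.3.4: 5.1.4.3 not covered. → 16%.
Line B: polypropylene → 5.3; moulded articles → 5.3.4; general-purpose → 5.3.4.3. Scheduled 38%. Norvale agreement on 5.2.2: 5.3.4.3 not covered; Norvale agreement on 5.3.4: RVC < 65%. → 38%.
Line C: polypropylene → 5.3; resin in primary form → 5.3.2; general-purpose → 5.3.2.1. Scheduled 32%. No special measure applies. → 32%.
Line D: polystyrene → 5.1; resin in primary form → 5.1.4; for construction → 5.1.4.2. Scheduled 36%. No special measure applies. → 36%.
Sum: 16% + 38% + 32% + 36% = 122%.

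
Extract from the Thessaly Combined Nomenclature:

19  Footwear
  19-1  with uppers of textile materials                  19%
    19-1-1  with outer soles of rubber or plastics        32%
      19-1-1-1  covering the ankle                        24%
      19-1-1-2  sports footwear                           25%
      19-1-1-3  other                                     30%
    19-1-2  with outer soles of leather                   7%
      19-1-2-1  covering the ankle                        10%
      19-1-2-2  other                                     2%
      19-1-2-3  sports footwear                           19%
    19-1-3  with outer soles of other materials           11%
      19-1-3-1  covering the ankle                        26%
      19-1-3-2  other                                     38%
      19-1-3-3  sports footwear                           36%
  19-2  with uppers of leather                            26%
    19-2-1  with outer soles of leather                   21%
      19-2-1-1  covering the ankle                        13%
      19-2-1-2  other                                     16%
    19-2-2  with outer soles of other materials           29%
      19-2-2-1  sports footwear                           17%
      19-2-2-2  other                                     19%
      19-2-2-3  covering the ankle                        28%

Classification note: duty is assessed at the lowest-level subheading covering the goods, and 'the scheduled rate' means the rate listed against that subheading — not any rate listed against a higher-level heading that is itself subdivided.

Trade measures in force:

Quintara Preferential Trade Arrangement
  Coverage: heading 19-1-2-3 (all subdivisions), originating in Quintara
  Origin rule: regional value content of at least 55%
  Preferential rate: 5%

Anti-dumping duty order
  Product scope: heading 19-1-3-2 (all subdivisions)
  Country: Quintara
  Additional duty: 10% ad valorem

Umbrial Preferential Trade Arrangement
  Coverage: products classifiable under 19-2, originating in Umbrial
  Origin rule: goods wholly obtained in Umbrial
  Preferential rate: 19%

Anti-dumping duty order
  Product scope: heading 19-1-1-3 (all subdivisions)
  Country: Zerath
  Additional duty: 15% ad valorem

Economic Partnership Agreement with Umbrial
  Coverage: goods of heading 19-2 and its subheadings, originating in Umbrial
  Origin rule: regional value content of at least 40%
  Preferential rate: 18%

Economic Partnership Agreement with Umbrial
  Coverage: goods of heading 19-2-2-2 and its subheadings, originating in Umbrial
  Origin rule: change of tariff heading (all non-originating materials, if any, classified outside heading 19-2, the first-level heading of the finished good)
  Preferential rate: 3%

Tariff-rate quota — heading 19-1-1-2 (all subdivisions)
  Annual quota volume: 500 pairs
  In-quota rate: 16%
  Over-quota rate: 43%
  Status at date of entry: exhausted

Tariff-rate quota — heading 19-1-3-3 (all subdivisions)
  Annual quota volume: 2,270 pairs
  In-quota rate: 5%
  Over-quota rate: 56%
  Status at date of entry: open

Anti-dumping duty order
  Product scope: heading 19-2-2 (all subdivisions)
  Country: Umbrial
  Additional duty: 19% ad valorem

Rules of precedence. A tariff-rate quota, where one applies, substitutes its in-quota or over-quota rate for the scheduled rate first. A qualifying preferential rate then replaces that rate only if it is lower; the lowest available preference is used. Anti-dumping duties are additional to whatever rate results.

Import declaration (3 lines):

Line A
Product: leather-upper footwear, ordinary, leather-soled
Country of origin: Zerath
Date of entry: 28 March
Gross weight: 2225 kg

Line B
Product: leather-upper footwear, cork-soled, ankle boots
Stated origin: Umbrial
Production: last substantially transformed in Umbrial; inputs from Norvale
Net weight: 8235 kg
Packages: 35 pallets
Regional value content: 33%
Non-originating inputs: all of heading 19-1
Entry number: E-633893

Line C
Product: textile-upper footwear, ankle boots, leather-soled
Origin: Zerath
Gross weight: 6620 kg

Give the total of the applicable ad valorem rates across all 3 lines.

73%

Line A: leather-upper → 19-2; leather-soled → 19-2-1; ordinary → 19-2-1-2. Scheduled 16%. No special measure applies. → 16%.
Line B: leather-upper → 19-2; cork-soled → 19-2-2; ankle boots → 19-2-2-3. Scheduled 28%. Umbrial agreement on 19-2: not wholly obtained; Umbrial agreement on 19-2: RVC < 40%; Umbrial agreement on 19-2-2-2: 19-2-2-3 not covered; anti-dumping (Umbrial, 19-2-2): +19%; total 28% + 19% = 47%. → 47%.
Line C: textile-upper → 19-1; leather-soled → 19-1-2; ankle boots → 19-1-2-1. Scheduled 10%. No special measure applies. → 10%.
Sum: 16% + 47% + 10% = 73%.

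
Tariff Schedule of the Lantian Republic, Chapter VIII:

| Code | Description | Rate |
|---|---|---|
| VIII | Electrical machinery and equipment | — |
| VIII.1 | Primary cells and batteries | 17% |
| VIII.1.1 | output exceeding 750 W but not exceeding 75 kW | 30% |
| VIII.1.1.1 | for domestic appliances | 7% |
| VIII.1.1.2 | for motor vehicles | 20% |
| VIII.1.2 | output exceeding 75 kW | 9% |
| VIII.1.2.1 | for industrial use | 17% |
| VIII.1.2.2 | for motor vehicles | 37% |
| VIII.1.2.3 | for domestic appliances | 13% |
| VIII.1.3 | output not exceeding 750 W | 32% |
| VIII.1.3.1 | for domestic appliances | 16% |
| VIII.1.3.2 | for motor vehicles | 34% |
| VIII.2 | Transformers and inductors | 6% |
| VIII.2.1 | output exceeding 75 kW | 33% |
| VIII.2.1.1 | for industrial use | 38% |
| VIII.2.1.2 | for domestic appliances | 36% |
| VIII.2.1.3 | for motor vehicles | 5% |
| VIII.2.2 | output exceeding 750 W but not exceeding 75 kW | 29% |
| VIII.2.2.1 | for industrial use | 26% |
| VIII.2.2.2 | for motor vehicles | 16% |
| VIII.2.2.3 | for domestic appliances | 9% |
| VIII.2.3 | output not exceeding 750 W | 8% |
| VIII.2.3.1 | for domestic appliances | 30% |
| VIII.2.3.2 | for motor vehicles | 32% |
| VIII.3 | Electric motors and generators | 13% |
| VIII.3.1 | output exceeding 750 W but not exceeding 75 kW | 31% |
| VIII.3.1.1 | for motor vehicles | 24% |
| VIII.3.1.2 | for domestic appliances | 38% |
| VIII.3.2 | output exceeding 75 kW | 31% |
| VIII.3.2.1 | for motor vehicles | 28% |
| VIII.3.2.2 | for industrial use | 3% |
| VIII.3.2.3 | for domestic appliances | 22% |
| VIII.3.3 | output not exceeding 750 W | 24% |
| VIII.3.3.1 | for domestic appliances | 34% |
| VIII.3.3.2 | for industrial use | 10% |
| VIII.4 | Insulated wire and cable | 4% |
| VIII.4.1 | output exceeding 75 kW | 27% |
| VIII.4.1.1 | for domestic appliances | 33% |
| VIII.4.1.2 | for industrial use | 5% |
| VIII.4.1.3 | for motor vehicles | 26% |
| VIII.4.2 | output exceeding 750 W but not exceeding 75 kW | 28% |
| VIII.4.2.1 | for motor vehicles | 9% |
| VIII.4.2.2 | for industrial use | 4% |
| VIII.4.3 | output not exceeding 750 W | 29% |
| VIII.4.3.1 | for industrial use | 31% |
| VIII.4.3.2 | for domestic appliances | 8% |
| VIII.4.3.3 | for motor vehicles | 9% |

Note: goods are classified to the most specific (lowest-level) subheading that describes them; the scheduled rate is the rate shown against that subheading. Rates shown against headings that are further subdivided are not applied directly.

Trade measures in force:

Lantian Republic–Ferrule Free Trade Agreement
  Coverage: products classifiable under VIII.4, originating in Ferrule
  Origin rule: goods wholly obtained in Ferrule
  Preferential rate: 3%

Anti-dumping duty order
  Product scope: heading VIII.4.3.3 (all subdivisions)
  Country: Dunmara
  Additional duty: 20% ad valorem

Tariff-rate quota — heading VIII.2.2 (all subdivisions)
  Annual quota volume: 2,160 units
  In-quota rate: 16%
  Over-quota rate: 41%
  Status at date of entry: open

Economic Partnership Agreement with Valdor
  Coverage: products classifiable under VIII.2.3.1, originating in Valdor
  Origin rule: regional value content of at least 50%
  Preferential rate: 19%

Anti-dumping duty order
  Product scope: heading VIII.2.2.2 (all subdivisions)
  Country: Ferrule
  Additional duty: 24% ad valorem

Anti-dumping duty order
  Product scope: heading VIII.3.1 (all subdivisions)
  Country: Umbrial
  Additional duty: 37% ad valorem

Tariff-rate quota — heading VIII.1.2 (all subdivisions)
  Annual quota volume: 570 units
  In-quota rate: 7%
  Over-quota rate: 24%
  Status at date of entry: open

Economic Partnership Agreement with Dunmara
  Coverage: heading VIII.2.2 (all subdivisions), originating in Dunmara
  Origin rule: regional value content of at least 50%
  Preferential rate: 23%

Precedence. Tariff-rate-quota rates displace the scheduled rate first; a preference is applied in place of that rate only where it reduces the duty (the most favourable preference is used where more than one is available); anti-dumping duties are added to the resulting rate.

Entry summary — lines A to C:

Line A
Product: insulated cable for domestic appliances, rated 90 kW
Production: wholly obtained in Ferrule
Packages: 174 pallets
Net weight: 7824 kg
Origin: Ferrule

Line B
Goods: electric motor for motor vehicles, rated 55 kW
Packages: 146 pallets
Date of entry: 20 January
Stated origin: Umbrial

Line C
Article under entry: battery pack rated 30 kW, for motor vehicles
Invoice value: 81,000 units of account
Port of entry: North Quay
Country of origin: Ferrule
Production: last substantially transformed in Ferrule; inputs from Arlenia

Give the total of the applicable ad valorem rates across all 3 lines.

Line A: insulated cable → VIII.4; rated 90 kW → VIII.4.1; for domestic appliances → VIII.4.1.1. Scheduled 33%. Ferrule agreement on VIII.4: wholly obtained → 3% available; preferential 3%. → 3%.
Line B: electric motor → VIII.3; rated 55 kW → VIII.3.1; for motor vehicles → VIII.3.1.1. Scheduled 24%. anti-dumping (Umbrial, VIII.3.1): +37%; total 24% + 37% = 61%. → 61%.
Line C: battery pack → VIII.1; rated 30 kW → VIII.1.1; for motor vehicles → VIII.1.1.2. Scheduled 20%. Ferrule agreement on VIII.4: VIII.1.1.2 not covered. → 20%.
Sum: 3% + 61% + 20% = 84%.

84%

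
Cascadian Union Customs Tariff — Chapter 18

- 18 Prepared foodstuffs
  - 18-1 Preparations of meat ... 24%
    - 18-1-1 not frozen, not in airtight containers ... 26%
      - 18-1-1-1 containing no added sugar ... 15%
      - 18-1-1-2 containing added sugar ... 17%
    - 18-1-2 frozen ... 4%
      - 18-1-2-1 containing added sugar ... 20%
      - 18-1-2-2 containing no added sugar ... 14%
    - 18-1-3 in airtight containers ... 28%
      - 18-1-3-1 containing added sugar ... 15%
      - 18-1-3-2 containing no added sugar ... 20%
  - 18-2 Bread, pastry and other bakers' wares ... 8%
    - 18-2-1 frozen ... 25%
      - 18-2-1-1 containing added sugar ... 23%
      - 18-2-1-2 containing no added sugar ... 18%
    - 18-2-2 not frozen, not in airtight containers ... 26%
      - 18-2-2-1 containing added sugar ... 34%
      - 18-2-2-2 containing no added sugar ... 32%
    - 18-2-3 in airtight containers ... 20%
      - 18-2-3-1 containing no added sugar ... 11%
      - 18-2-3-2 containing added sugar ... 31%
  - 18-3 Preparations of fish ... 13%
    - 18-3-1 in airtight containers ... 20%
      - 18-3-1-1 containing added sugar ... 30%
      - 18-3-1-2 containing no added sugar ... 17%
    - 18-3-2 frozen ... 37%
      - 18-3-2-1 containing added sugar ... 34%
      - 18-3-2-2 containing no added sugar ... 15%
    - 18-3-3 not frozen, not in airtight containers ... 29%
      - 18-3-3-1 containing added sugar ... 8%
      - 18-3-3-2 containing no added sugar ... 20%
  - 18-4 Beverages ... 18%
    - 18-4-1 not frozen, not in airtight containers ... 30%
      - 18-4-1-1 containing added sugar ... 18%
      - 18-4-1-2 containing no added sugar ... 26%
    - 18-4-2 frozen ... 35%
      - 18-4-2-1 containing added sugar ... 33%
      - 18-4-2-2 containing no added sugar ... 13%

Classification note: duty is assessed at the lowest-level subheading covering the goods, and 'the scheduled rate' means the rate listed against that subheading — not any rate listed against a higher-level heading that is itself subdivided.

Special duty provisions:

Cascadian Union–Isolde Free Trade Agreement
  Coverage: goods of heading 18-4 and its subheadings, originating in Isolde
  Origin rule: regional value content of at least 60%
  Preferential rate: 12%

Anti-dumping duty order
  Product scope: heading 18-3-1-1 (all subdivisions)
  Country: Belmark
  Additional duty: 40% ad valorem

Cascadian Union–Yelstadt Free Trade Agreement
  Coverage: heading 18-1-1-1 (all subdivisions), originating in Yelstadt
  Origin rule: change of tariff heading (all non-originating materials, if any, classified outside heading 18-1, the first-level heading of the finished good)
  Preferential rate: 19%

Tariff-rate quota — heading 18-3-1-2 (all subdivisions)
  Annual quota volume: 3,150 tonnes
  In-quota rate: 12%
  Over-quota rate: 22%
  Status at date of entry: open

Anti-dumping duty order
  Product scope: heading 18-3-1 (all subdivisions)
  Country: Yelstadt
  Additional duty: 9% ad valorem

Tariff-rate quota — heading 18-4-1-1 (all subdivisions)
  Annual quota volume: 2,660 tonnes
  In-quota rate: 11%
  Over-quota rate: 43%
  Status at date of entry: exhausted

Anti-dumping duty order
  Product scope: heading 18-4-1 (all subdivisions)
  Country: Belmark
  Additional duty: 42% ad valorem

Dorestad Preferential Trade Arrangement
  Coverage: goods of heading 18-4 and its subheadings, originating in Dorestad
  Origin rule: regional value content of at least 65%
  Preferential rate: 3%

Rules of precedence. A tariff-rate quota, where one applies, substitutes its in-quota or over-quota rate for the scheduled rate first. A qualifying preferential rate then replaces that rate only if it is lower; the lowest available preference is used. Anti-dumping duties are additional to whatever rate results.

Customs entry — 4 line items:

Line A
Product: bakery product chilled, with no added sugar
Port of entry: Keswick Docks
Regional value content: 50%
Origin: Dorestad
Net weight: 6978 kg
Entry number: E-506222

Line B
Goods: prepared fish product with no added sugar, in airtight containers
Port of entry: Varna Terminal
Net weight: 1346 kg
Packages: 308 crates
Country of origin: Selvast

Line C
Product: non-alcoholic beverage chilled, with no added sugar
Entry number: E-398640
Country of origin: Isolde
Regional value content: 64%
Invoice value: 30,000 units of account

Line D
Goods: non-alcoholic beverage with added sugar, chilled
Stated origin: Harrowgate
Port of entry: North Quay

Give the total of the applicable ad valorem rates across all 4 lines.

Line A: bakery product → 18-2; chilled → 18-2-2; with no added sugar → 18-2-2-2. Scheduled 32%. Dorestad agreement on 18-4: 18-2-2-2 not covered. → 32%.
Line B: prepared fish product → 18-3; in airtight containers → 18-3-1; with no added sugar → 18-3-1-2. Scheduled 17%. quota on 18-3-1-2 open → in-quota 12%. → 12%.
Line C: non-alcoholic beverage → 18-4; chilled → 18-4-1; with no added sugar → 18-4-1-2. Scheduled 26%. Isolde agreement on 18-4: RVC ≥ 60% → 12% available; preferential 12%. → 12%.
Line D: non-alcoholic beverage → 18-4; chilled → 18-4-1; with added sugar → 18-4-1-1. Scheduled 18%. quota on 18-4-1-1 exhausted → over-quota 43%. → 43%.
Sum: 32% + 12% + 12% + 43% = 99%.

99%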